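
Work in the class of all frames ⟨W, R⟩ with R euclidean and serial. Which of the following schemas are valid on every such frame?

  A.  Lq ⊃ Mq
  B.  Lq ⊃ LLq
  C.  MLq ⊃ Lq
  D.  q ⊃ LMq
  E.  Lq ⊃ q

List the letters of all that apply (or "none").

A, C

(A) Lq ⊃ Mq (axiom D) characterises the serial frames. Every such R is serial — valid.
(B) Lq ⊃ LLq is axiom 4; it is valid on a frame exactly when R is transitive. Such an R need not be transitive, so not valid.
(C) the dual of axiom 5: valid iff R is euclidean. Every such R is euclidean — valid.
(D) q ⊃ LMq (axiom B) characterises the symmetric frames. Such an R need not be symmetric — not valid.
(E) Lq ⊃ q is axiom T; it is valid on a frame exactly when R is reflexive. Such an R need not be reflexive, so not valid.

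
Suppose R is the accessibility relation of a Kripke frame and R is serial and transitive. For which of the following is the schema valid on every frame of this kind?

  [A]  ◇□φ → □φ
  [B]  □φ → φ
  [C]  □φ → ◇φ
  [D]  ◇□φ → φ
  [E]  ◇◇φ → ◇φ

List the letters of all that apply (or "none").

C, E

(A) ◇□φ → □φ is the dual of axiom 5; it is valid on a frame exactly when R is euclidean. Such an R need not be euclidean, so not valid.
(B) □φ → φ is axiom T, which corresponds to reflexivity. Such an R need not be reflexive — not valid.
(C) □φ → ◇φ is axiom D; it is valid on a frame exactly when R is serial. Every such R is serial, so valid.
(D) ◇□φ → φ is the dual of axiom B, which corresponds to symmetry. Such an R need not be symmetric — not valid.
(E) the dual of axiom 4: valid iff R is transitive. Every such R is transitive — valid.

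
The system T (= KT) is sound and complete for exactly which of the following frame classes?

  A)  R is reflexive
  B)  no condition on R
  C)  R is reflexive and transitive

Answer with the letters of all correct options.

A

(A) T (= KT) is sound and complete for exactly this class.
(B) this class determines K, not T (= KT).
(C) this class determines S4, not T (= KT).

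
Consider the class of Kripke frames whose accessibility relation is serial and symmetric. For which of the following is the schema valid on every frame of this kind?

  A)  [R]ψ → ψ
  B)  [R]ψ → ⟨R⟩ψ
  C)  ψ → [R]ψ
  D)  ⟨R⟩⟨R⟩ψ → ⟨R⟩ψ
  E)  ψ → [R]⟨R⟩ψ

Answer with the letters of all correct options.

(A) [R]ψ → ψ is axiom T; it is valid on a frame exactly when R is reflexive. Such an R need not be reflexive, so not valid.
(B) [R]ψ → ⟨R⟩ψ is axiom D; it is valid on a frame exactly when R is serial. Every such R is serial, so valid.
(C) ψ → [R]ψ is valid only on frames where every R-edge is a self-loop. Such an R need not be a subset of the identity — not valid.
(D) ⟨R⟩⟨R⟩ψ → ⟨R⟩ψ (the dual of axiom 4) characterises the transitive frames. Such an R need not be transitive — not valid.
(E) ψ → [R]⟨R⟩ψ (axiom B) characterises the symmetric frames. Every such R is symmetric — valid.

B, E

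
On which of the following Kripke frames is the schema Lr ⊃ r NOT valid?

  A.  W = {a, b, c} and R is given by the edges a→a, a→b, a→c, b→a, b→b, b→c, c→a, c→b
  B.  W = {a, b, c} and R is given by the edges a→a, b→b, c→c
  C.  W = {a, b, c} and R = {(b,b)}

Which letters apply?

The schema Lr ⊃ r is axiom T; it is valid on a frame iff R is reflexive.
(A) R is not reflexive (not c R c), so the schema fails here.
(B) R is reflexive (each world relates to itself), so the schema is valid here.
(C) R is not reflexive (not a R a), so the schema fails here.

A, C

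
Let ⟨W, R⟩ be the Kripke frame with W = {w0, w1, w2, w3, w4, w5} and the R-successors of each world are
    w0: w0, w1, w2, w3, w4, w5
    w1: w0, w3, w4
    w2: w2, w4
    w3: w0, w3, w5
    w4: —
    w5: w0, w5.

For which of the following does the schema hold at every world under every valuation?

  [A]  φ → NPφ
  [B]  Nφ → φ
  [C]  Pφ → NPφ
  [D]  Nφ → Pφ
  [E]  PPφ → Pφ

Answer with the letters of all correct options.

R is not reflexive: not w1 R w1.
R is not symmetric: w0 R w2 but not w2 R w0.
R is not transitive: w1 R w0 and w0 R w1 but not w1 R w1.
R is not euclidean: w0 R w1 and w0 R w2 but not w1 R w2.
R is not serial: w4 has no R-successor.
(A) φ → NPφ is axiom B; it is valid on a frame exactly when R is symmetric. R is not symmetric, so not valid.
(B) Nφ → φ is axiom T; it is valid on a frame exactly when R is reflexive. R is not reflexive, so not valid.
(C) Pφ → NPφ is axiom 5; it is valid on a frame exactly when R is euclidean. R is not euclidean, so not valid.
(D) Nφ → Pφ is axiom D; it is valid on a frame exactly when R is serial. R is not serial, so not valid.
(E) the dual of axiom 4: valid iff R is transitive. R is not transitive — not valid.

none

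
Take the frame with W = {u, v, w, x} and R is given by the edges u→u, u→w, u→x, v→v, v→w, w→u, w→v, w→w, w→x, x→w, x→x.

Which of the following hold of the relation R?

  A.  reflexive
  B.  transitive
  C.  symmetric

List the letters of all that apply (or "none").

A

(A) reflexive: each world relates to itself.
(B) not transitive: u R w and w R v but not u R v.
(C) not symmetric: u R x but not x R u.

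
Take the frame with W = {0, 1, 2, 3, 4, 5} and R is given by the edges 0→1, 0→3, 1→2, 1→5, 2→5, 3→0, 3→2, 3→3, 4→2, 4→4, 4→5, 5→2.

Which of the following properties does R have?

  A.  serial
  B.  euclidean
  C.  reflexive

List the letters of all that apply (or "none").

A

(A) serial: every world has an R-successor.
(B) not euclidean: 0 R 1 and 0 R 3 but not 1 R 3.
(C) not reflexive: not 0 R 0.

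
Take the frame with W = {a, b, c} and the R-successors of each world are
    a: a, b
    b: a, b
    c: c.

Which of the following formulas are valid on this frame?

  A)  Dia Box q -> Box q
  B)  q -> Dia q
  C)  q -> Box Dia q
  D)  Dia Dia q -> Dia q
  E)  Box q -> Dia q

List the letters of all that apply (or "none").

A, B, C, D, E

R is reflexive: each world relates to itself.
R is symmetric: every R-edge is matched by its reverse.
R is transitive: R is closed under composition.
R is euclidean: any two R-successors of the same world are R-related.
R is serial: every world has an R-successor.
(A) the dual of axiom 5: valid iff R is euclidean. R is euclidean — valid.
(B) q -> Dia q is the dual of axiom T, which corresponds to reflexivity. R is reflexive — valid.
(C) q -> Box Dia q is axiom B, which corresponds to symmetry. R is symmetric — valid.
(D) Dia Dia q -> Dia q is the dual of axiom 4, which corresponds to transitivity. R is transitive — valid.
(E) Box q -> Dia q is axiom D, which corresponds to seriality. R is serial — valid.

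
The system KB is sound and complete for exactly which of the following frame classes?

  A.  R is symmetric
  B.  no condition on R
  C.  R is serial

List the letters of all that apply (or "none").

(A) KB is sound and complete for exactly this class.
(B) this class determines K, not KB.
(C) this class determines D, not KB.

A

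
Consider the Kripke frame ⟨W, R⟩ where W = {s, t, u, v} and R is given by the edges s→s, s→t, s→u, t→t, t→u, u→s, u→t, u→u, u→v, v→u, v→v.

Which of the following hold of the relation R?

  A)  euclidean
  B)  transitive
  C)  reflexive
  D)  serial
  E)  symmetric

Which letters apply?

(A) not euclidean: s R t and s R s but not t R s.
(B) not transitive: s R u and u R v but not s R v.
(C) reflexive: each world relates to itself.
(D) serial: every world has an R-successor.
(E) not symmetric: s R t but not t R s.

C, D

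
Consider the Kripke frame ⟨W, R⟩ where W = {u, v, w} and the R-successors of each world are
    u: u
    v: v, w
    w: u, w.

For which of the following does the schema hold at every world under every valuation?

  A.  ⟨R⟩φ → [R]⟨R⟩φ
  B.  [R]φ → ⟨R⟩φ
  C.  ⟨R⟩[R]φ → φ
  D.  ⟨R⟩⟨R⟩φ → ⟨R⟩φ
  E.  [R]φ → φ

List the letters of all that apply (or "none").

R is reflexive: each world relates to itself.
R is not symmetric: v R w but not w R v.
R is not transitive: v R w and w R u but not v R u.
R is not euclidean: v R w and v R v but not w R v.
R is serial: every world has an R-successor.
(A) ⟨R⟩φ → [R]⟨R⟩φ is axiom 5; it is valid on a frame exactly when R is euclidean. R is not euclidean, so not valid.
(B) [R]φ → ⟨R⟩φ is axiom D; it is valid on a frame exactly when R is serial. R is serial, so valid.
(C) ⟨R⟩[R]φ → φ is the dual of axiom B; it is valid on a frame exactly when R is symmetric. R is not symmetric, so not valid.
(D) ⟨R⟩⟨R⟩φ → ⟨R⟩φ is the dual of axiom 4; it is valid on a frame exactly when R is transitive. R is not transitive, so not valid.
(E) [R]φ → φ is axiom T; it is valid on a frame exactly when R is reflexive. R is reflexive, so valid.

B, E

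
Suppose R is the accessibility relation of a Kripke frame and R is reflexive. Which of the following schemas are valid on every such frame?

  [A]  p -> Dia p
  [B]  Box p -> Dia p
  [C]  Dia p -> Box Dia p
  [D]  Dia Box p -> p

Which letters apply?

A reflexive relation is serial.
(A) the dual of axiom T: valid iff R is reflexive. Every such R is reflexive — valid.
(B) axiom D: valid iff R is serial. Every such R is serial — valid.
(C) Dia p -> Box Dia p (axiom 5) characterises the euclidean frames. Such an R need not be euclidean — not valid.
(D) Dia Box p -> p is the dual of axiom B; it is valid on a frame exactly when R is symmetric. Such an R need not be symmetric, so not valid.

A, B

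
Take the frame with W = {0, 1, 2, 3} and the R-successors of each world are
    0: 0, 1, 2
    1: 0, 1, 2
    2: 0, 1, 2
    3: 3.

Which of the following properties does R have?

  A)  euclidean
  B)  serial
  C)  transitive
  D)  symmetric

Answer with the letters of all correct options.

A, B, C, D

(A) euclidean: any two R-successors of the same world are R-related.
(B) serial: every world has an R-successor.
(C) transitive: R is closed under composition.
(D) symmetric: every R-edge is matched by its reverse.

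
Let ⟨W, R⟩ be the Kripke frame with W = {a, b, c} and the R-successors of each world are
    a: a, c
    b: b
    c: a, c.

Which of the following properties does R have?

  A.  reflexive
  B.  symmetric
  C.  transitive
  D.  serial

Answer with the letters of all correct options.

(A) reflexive: each world relates to itself.
(B) symmetric: every R-edge is matched by its reverse.
(C) transitive: R is closed under composition.
(D) serial: every world has an R-successor.

A, B, C, D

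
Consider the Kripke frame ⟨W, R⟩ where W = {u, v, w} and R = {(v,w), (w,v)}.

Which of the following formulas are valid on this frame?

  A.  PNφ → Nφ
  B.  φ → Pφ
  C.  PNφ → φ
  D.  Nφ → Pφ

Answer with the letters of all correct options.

R is not reflexive: not u R u.
R is symmetric: every R-edge is matched by its reverse.
R is not euclidean: v R w and v R w but not w R w.
R is not serial: u has no R-successor.
(A) PNφ → Nφ is the dual of axiom 5; it is valid on a frame exactly when R is euclidean. R is not euclidean, so not valid.
(B) the dual of axiom T: valid iff R is reflexive. R is not reflexive — not valid.
(C) PNφ → φ is the dual of axiom B; it is valid on a frame exactly when R is symmetric. R is symmetric, so valid.
(D) Nφ → Pφ (axiom D) characterises the serial frames. R is not serial — not valid.

C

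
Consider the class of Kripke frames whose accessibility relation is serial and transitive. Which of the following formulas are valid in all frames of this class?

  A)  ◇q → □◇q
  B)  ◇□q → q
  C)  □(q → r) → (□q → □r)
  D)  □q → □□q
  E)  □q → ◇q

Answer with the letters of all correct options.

C, D, E

(A) ◇q → □◇q (axiom 5) characterises the euclidean frames. Such an R need not be euclidean — not valid.
(B) ◇□q → q (the dual of axiom B) characterises the symmetric frames. Such an R need not be symmetric — not valid.
(C) this is just K, valid on every normal frame.
(D) □q → □□q is axiom 4; it is valid on a frame exactly when R is transitive. Every such R is transitive, so valid.
(E) □q → ◇q (axiom D) characterises the serial frames. Every such R is serial — valid.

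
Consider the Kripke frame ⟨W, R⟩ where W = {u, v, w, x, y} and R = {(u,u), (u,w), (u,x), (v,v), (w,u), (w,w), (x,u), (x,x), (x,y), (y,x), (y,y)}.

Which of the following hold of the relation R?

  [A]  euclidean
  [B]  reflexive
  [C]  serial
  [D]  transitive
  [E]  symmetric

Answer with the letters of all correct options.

(A) not euclidean: u R w and u R x but not w R x.
(B) reflexive: each world relates to itself.
(C) serial: every world has an R-successor.
(D) not transitive: u R x and x R y but not u R y.
(E) symmetric: every R-edge is matched by its reverse.

B, C, E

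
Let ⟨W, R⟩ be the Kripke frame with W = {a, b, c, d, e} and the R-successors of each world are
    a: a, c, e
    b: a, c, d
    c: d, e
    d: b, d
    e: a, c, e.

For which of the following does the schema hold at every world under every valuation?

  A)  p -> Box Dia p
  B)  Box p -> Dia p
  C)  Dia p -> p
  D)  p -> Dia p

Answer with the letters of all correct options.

B

R is not reflexive: not b R b.
R is not symmetric: a R c but not c R a.
R is serial: every world has an R-successor.
R is not a subset of the identity: a R c with a ≠ c.
(A) p -> Box Dia p (axiom B) characterises the symmetric frames. R is not symmetric — not valid.
(B) Box p -> Dia p is axiom D; it is valid on a frame exactly when R is serial. R is serial, so valid.
(C) Dia p -> p is valid only on frames where every R-edge is a self-loop. Here R ⊄ identity — not valid.
(D) p -> Dia p (the dual of axiom T) characterises the reflexive frames. R is not reflexive — not valid.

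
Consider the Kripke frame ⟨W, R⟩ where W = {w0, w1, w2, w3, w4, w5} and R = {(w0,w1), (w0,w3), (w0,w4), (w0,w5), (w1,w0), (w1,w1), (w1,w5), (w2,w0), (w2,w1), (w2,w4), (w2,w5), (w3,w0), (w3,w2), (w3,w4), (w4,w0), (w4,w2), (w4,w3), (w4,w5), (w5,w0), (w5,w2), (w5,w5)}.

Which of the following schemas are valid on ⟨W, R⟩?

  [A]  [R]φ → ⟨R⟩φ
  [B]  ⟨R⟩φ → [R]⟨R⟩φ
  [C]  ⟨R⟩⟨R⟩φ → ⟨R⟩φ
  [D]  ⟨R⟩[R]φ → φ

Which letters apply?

A

R is not symmetric: w1 R w5 but not w5 R w1.
R is not transitive: w0 R w1 and w1 R w0 but not w0 R w0.
R is not euclidean: w0 R w1 and w0 R w3 but not w1 R w3.
R is serial: every world has an R-successor.
(A) axiom D: valid iff R is serial. R is serial — valid.
(B) ⟨R⟩φ → [R]⟨R⟩φ is axiom 5; it is valid on a frame exactly when R is euclidean. R is not euclidean, so not valid.
(C) ⟨R⟩⟨R⟩φ → ⟨R⟩φ is the dual of axiom 4; it is valid on a frame exactly when R is transitive. R is not transitive, so not valid.
(D) ⟨R⟩[R]φ → φ is the dual of axiom B; it is valid on a frame exactly when R is symmetric. R is not symmetric, so not valid.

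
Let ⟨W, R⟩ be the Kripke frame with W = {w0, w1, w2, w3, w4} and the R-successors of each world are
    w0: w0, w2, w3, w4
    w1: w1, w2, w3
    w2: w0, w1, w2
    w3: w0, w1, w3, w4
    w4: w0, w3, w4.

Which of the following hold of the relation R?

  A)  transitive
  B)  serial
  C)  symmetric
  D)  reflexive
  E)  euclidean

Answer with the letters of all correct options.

B, C, D

(A) not transitive: w0 R w2 and w2 R w1 but not w0 R w1.
(B) serial: every world has an R-successor.
(C) symmetric: every R-edge is matched by its reverse.
(D) reflexive: each world relates to itself.
(E) not euclidean: w0 R w2 and w0 R w3 but not w2 R w3.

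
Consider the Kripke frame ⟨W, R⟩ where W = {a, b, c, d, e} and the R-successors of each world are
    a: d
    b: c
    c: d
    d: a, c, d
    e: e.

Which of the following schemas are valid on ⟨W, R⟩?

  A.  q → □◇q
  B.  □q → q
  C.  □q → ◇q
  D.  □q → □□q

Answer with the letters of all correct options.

R is not reflexive: not a R a.
R is not symmetric: b R c but not c R b.
R is not transitive: a R d and d R a but not a R a.
R is serial: every world has an R-successor.
(A) q → □◇q (axiom B) characterises the symmetric frames. R is not symmetric — not valid.
(B) axiom T: valid iff R is reflexive. R is not reflexive — not valid.
(C) □q → ◇q is axiom D, which corresponds to seriality. R is serial — valid.
(D) □q → □□q is axiom 4, which corresponds to transitivity. R is not transitive — not valid.

C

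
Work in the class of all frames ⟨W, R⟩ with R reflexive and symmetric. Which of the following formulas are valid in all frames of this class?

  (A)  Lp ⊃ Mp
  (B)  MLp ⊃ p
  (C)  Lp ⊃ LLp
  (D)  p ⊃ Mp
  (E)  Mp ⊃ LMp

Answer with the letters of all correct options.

Reflexive relations are serial.
(A) Lp ⊃ Mp is axiom D; it is valid on a frame exactly when R is serial. Every such R is serial, so valid.
(B) MLp ⊃ p (the dual of axiom B) characterises the symmetric frames. Every such R is symmetric — valid.
(C) axiom 4: valid iff R is transitive. Such an R need not be transitive — not valid.
(D) p ⊃ Mp is the dual of axiom T; it is valid on a frame exactly when R is reflexive. Every such R is reflexive, so valid.
(E) Mp ⊃ LMp is axiom 5, which corresponds to the euclidean property. Such an R need not be euclidean — not valid.

A, B, D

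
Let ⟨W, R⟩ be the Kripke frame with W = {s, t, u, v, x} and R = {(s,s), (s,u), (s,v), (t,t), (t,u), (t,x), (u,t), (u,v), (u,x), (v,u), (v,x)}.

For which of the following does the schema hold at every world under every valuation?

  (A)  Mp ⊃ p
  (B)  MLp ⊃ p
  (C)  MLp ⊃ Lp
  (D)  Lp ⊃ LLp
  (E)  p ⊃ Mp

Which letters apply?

R is not reflexive: not u R u.
R is not symmetric: s R u but not u R s.
R is not transitive: s R u and u R t but not s R t.
R is not euclidean: s R u and s R s but not u R s.
R is not a subset of the identity: s R u with s ≠ u.
(A) Mp ⊃ p (the converse of T) corresponds to R being a subset of the identity. Here R ⊄ identity, so not valid.
(B) MLp ⊃ p is the dual of axiom B; it is valid on a frame exactly when R is symmetric. R is not symmetric, so not valid.
(C) MLp ⊃ Lp is the dual of axiom 5; it is valid on a frame exactly when R is euclidean. R is not euclidean, so not valid.
(D) Lp ⊃ LLp (axiom 4) characterises the transitive frames. R is not transitive — not valid.
(E) p ⊃ Mp is the dual of axiom T; it is valid on a frame exactly when R is reflexive. R is not reflexive, so not valid.

none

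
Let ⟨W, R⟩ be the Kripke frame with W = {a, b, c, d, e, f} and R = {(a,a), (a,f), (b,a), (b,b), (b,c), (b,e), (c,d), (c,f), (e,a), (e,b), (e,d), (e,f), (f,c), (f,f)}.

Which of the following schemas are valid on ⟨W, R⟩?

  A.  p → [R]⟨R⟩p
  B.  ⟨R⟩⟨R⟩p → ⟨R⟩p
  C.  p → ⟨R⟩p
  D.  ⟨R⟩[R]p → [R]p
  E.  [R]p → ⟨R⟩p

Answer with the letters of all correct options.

none

R is not reflexive: not c R c.
R is not symmetric: a R f but not f R a.
R is not transitive: a R f and f R c but not a R c.
R is not euclidean: a R f and a R a but not f R a.
R is not serial: d has no R-successor.
(A) axiom B: valid iff R is symmetric. R is not symmetric — not valid.
(B) ⟨R⟩⟨R⟩p → ⟨R⟩p is the dual of axiom 4, which corresponds to transitivity. R is not transitive — not valid.
(C) p → ⟨R⟩p is the dual of axiom T, which corresponds to reflexivity. R is not reflexive — not valid.
(D) ⟨R⟩[R]p → [R]p (the dual of axiom 5) characterises the euclidean frames. R is not euclidean — not valid.
(E) [R]p → ⟨R⟩p is axiom D; it is valid on a frame exactly when R is serial. R is not serial, so not valid.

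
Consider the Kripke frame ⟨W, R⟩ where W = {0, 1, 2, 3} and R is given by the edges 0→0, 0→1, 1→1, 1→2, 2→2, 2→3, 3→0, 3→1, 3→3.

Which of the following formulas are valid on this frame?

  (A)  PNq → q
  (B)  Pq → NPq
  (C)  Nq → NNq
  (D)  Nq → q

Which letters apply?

R is reflexive: each world relates to itself.
R is not symmetric: 0 R 1 but not 1 R 0.
R is not transitive: 0 R 1 and 1 R 2 but not 0 R 2.
R is not euclidean: 0 R 1 and 0 R 0 but not 1 R 0.
(A) PNq → q (the dual of axiom B) characterises the symmetric frames. R is not symmetric — not valid.
(B) axiom 5: valid iff R is euclidean. R is not euclidean — not valid.
(C) Nq → NNq (axiom 4) characterises the transitive frames. R is not transitive — not valid.
(D) Nq → q (axiom T) characterises the reflexive frames. R is reflexive — valid.

D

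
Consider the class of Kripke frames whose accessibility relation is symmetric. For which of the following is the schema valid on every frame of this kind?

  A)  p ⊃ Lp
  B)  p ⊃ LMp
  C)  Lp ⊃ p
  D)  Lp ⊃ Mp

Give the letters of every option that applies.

(A) p ⊃ Lp is equivalent to ◇p→p; it holds exactly when R ⊆ identity. Such an R need not be a subset of the identity — not valid.
(B) axiom B: valid iff R is symmetric. Every such R is symmetric — valid.
(C) Lp ⊃ p (axiom T) characterises the reflexive frames. Such an R need not be reflexive — not valid.
(D) Lp ⊃ Mp is axiom D, which corresponds to seriality. Such an R need not be serial — not valid.

B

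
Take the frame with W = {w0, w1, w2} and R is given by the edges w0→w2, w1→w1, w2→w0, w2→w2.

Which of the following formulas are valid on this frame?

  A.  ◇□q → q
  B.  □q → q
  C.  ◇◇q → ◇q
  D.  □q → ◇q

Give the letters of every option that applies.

R is not reflexive: not w0 R w0.
R is symmetric: every R-edge is matched by its reverse.
R is not transitive: w0 R w2 and w2 R w0 but not w0 R w0.
R is serial: every world has an R-successor.
(A) ◇□q → q is the dual of axiom B, which corresponds to symmetry. R is symmetric — valid.
(B) axiom T: valid iff R is reflexive. R is not reflexive — not valid.
(C) ◇◇q → ◇q is the dual of axiom 4; it is valid on a frame exactly when R is transitive. R is not transitive, so not valid.
(D) axiom D: valid iff R is serial. R is serial — valid.

A, D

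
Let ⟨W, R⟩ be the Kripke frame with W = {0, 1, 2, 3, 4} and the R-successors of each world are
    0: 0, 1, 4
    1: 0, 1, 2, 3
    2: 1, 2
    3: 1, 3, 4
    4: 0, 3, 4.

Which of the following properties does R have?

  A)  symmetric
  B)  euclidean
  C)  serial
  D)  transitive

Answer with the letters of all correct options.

(A) symmetric: every R-edge is matched by its reverse.
(B) not euclidean: 0 R 1 and 0 R 4 but not 1 R 4.
(C) serial: every world has an R-successor.
(D) not transitive: 0 R 1 and 1 R 2 but not 0 R 2.

A, C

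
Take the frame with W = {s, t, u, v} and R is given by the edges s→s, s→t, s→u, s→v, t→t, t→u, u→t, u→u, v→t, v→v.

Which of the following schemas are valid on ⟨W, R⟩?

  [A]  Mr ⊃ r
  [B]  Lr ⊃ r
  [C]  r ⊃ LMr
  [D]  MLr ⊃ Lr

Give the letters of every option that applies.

B

R is reflexive: each world relates to itself.
R is not symmetric: s R t but not t R s.
R is not euclidean: s R t and s R s but not t R s.
R is not a subset of the identity: s R t with s ≠ t.
(A) Mr ⊃ r is the converse of T; it holds exactly when R ⊆ identity. Here R ⊄ identity — not valid.
(B) axiom T: valid iff R is reflexive. R is reflexive — valid.
(C) r ⊃ LMr is axiom B, which corresponds to symmetry. R is not symmetric — not valid.
(D) MLr ⊃ Lr is the dual of axiom 5; it is valid on a frame exactly when R is euclidean. R is not euclidean, so not valid.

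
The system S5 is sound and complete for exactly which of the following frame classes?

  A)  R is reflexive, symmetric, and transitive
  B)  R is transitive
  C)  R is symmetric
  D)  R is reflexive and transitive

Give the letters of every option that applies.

A

(A) S5 is sound and complete for exactly this class.
(B) this class determines K4, not S5.
(C) this class determines KB, not S5.
(D) this class determines S4, not S5.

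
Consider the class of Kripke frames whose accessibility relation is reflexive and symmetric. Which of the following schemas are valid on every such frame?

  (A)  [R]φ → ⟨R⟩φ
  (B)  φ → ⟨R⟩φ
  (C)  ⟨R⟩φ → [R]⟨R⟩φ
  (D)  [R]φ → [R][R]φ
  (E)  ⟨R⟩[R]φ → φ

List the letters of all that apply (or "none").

A, B, E

Reflexive relations are serial.
(A) axiom D: valid iff R is serial. Every such R is serial — valid.
(B) φ → ⟨R⟩φ (the dual of axiom T) characterises the reflexive frames. Every such R is reflexive — valid.
(C) ⟨R⟩φ → [R]⟨R⟩φ (axiom 5) characterises the euclidean frames. Such an R need not be euclidean — not valid.
(D) [R]φ → [R][R]φ (axiom 4) characterises the transitive frames. Such an R need not be transitive — not valid.
(E) ⟨R⟩[R]φ → φ (the dual of axiom B) characterises the symmetric frames. Every such R is symmetric — valid.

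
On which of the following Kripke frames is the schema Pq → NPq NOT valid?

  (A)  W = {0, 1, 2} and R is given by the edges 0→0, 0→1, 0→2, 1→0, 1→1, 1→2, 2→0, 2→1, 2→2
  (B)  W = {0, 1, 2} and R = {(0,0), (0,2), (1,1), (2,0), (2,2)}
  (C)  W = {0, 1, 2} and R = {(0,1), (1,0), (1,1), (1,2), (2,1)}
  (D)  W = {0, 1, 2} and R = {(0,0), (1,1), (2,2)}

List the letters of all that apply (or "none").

C

The schema Pq → NPq is axiom 5; it is valid on a frame iff R is euclidean.
(A) R is euclidean (any two R-successors of the same world are R-related), so the schema is valid here.
(B) R is euclidean (any two R-successors of the same world are R-related), so the schema is valid here.
(C) R is not euclidean (1 R 0 and 1 R 2 but not 0 R 2), so the schema fails here.
(D) R is euclidean (any two R-successors of the same world are R-related), so the schema is valid here.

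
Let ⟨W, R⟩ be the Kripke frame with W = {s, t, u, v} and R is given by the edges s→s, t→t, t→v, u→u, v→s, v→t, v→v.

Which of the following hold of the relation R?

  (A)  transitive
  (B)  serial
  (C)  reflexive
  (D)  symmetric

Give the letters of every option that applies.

B, C

(A) not transitive: t R v and v R s but not t R s.
(B) serial: every world has an R-successor.
(C) reflexive: each world relates to itself.
(D) not symmetric: v R s but not s R v.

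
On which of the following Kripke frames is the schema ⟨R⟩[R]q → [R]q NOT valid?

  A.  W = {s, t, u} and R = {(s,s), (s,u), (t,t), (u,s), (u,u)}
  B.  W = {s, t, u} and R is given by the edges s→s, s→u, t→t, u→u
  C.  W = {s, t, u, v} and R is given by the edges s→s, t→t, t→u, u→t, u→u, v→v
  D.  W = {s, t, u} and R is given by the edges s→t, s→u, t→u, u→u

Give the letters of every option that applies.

B, D

The schema ⟨R⟩[R]q → [R]q is the dual of axiom 5; it is valid on a frame iff R is euclidean.
(A) R is euclidean (any two R-successors of the same world are R-related), so the schema is valid here.
(B) R is not euclidean (s R u and s R s but not u R s), so the schema fails here.
(C) R is euclidean (any two R-successors of the same world are R-related), so the schema is valid here.
(D) R is not euclidean (s R u and s R t but not u R t), so the schema fails here.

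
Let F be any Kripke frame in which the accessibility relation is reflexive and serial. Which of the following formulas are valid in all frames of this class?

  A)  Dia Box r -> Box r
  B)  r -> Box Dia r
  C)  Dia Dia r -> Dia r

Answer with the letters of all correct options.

none

(A) Dia Box r -> Box r is the dual of axiom 5; it is valid on a frame exactly when R is euclidean. Such an R need not be euclidean, so not valid.
(B) r -> Box Dia r is axiom B; it is valid on a frame exactly when R is symmetric. Such an R need not be symmetric, so not valid.
(C) Dia Dia r -> Dia r (the dual of axiom 4) characterises the transitive frames. Such an R need not be transitive — not valid.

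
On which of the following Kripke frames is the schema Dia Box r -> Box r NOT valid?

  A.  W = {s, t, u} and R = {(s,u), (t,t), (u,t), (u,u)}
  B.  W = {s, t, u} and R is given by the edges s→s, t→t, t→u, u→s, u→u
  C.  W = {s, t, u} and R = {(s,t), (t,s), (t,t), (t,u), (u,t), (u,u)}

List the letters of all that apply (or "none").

A, B, C

The schema Dia Box r -> Box r is the dual of axiom 5; it is valid on a frame iff R is euclidean.
(A) R is not euclidean (u R t and u R u but not t R u), so the schema fails here.
(B) R is not euclidean (t R u and t R t but not u R t), so the schema fails here.
(C) R is not euclidean (t R s and t R u but not s R u), so the schema fails here.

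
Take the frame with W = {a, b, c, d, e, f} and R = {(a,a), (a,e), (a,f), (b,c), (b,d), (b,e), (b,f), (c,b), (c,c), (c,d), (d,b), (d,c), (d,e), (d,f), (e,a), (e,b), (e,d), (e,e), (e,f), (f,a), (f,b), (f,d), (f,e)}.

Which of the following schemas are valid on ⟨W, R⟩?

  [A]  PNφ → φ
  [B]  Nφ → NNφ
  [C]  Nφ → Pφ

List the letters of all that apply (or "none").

A, C

R is symmetric: every R-edge is matched by its reverse.
R is not transitive: a R e and e R b but not a R b.
R is serial: every world has an R-successor.
(A) PNφ → φ is the dual of axiom B, which corresponds to symmetry. R is symmetric — valid.
(B) Nφ → NNφ (axiom 4) characterises the transitive frames. R is not transitive — not valid.
(C) axiom D: valid iff R is serial. R is serial — valid.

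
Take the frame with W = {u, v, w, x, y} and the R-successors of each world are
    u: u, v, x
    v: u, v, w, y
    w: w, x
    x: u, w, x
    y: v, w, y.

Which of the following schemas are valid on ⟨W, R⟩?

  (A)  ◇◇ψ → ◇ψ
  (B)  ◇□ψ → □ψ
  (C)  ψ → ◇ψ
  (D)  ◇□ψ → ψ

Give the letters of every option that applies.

R is reflexive: each world relates to itself.
R is not symmetric: v R w but not w R v.
R is not transitive: u R v and v R w but not u R w.
R is not euclidean: u R v and u R x but not v R x.
(A) ◇◇ψ → ◇ψ (the dual of axiom 4) characterises the transitive frames. R is not transitive — not valid.
(B) ◇□ψ → □ψ is the dual of axiom 5; it is valid on a frame exactly when R is euclidean. R is not euclidean, so not valid.
(C) the dual of axiom T: valid iff R is reflexive. R is reflexive — valid.
(D) ◇□ψ → ψ (the dual of axiom B) characterises the symmetric frames. R is not symmetric — not valid.

C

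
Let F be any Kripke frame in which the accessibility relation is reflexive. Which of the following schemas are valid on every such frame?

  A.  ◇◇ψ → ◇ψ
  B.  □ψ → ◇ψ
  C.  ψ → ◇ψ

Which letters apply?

B, C

A reflexive relation is serial.
(A) ◇◇ψ → ◇ψ (the dual of axiom 4) characterises the transitive frames. Such an R need not be transitive — not valid.
(B) □ψ → ◇ψ is axiom D, which corresponds to seriality. Every such R is serial — valid.
(C) ψ → ◇ψ is the dual of axiom T, which corresponds to reflexivity. Every such R is reflexive — valid.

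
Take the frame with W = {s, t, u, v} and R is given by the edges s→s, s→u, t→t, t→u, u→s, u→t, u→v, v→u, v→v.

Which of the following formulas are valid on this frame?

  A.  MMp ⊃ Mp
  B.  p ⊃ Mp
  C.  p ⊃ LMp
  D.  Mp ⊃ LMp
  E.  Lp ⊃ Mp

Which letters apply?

R is not reflexive: not u R u.
R is symmetric: every R-edge is matched by its reverse.
R is not transitive: s R u and u R t but not s R t.
R is not euclidean: u R s and u R t but not s R t.
R is serial: every world has an R-successor.
(A) the dual of axiom 4: valid iff R is transitive. R is not transitive — not valid.
(B) p ⊃ Mp (the dual of axiom T) characterises the reflexive frames. R is not reflexive — not valid.
(C) p ⊃ LMp is axiom B; it is valid on a frame exactly when R is symmetric. R is symmetric, so valid.
(D) axiom 5: valid iff R is euclidean. R is not euclidean — not valid.
(E) Lp ⊃ Mp is axiom D; it is valid on a frame exactly when R is serial. R is serial, so valid.

C, E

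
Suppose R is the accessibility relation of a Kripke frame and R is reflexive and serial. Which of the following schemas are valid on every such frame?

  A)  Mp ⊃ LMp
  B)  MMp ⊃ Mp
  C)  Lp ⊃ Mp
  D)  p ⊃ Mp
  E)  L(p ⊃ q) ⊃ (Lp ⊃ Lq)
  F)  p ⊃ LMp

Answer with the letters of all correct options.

C, D, E

(A) Mp ⊃ LMp is axiom 5, which corresponds to the euclidean property. Such an R need not be euclidean — not valid.
(B) the dual of axiom 4: valid iff R is transitive. Such an R need not be transitive — not valid.
(C) Lp ⊃ Mp (axiom D) characterises the serial frames. Every such R is serial — valid.
(D) p ⊃ Mp (the dual of axiom T) characterises the reflexive frames. Every such R is reflexive — valid.
(E) L(p ⊃ q) ⊃ (Lp ⊃ Lq) is axiom K, valid on every Kripke frame — valid.
(F) p ⊃ LMp is axiom B; it is valid on a frame exactly when R is symmetric. Such an R need not be symmetric, so not valid.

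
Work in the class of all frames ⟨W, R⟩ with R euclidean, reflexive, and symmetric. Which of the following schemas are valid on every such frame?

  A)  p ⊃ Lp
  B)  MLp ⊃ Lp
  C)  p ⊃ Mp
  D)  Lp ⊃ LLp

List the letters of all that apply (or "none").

A relation that is euclidean, reflexive, and symmetric is also serial and transitive.
(A) p ⊃ Lp (equivalent to ◇p→p) corresponds to R being a subset of the identity. Such an R need not be a subset of the identity, so not valid.
(B) the dual of axiom 5: valid iff R is euclidean. Every such R is euclidean — valid.
(C) p ⊃ Mp is the dual of axiom T; it is valid on a frame exactly when R is reflexive. Every such R is reflexive, so valid.
(D) Lp ⊃ LLp (axiom 4) characterises the transitive frames. Every such R is transitive — valid.

B, C, D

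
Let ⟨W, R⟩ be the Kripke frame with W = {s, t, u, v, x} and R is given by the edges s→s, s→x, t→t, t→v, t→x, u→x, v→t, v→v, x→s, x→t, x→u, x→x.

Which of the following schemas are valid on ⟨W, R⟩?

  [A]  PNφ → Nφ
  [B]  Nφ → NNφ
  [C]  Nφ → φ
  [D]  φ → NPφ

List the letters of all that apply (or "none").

D

R is not reflexive: not u R u.
R is symmetric: every R-edge is matched by its reverse.
R is not transitive: s R x and x R t but not s R t.
R is not euclidean: t R v and t R x but not v R x.
(A) PNφ → Nφ is the dual of axiom 5, which corresponds to the euclidean property. R is not euclidean — not valid.
(B) axiom 4: valid iff R is transitive. R is not transitive — not valid.
(C) Nφ → φ (axiom T) characterises the reflexive frames. R is not reflexive — not valid.
(D) φ → NPφ is axiom B, which corresponds to symmetry. R is symmetric — valid.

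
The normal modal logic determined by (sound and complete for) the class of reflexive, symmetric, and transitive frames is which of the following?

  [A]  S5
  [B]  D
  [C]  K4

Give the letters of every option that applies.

(A) S5 is determined by exactly this class.
(B) D is determined by the class of serial frames.
(C) K4 is determined by the class of transitive frames.

A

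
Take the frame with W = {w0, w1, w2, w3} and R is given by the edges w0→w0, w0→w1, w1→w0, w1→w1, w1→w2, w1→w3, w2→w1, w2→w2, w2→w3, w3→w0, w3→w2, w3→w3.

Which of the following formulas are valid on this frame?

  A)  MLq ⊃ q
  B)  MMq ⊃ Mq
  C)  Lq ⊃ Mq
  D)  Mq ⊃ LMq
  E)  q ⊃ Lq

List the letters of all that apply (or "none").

R is not symmetric: w1 R w3 but not w3 R w1.
R is not transitive: w0 R w1 and w1 R w2 but not w0 R w2.
R is not euclidean: w1 R w0 and w1 R w2 but not w0 R w2.
R is serial: every world has an R-successor.
R is not a subset of the identity: w0 R w1 with w0 ≠ w1.
(A) MLq ⊃ q is the dual of axiom B, which corresponds to symmetry. R is not symmetric — not valid.
(B) the dual of axiom 4: valid iff R is transitive. R is not transitive — not valid.
(C) Lq ⊃ Mq is axiom D, which corresponds to seriality. R is serial — valid.
(D) Mq ⊃ LMq is axiom 5; it is valid on a frame exactly when R is euclidean. R is not euclidean, so not valid.
(E) q ⊃ Lq is equivalent to ◇p→p; it holds exactly when R ⊆ identity. Here R ⊄ identity — not valid.

C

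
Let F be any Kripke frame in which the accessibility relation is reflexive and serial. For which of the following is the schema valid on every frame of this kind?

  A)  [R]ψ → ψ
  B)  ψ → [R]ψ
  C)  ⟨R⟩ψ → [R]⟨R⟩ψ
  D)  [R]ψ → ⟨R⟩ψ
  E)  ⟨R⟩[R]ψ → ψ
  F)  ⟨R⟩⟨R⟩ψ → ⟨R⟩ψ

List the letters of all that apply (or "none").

(A) axiom T: valid iff R is reflexive. Every such R is reflexive — valid.
(B) ψ → [R]ψ is valid only on frames where every R-edge is a self-loop. Such an R need not be a subset of the identity — not valid.
(C) ⟨R⟩ψ → [R]⟨R⟩ψ is axiom 5; it is valid on a frame exactly when R is euclidean. Such an R need not be euclidean, so not valid.
(D) [R]ψ → ⟨R⟩ψ is axiom D, which corresponds to seriality. Every such R is serial — valid.
(E) the dual of axiom B: valid iff R is symmetric. Such an R need not be symmetric — not valid.
(F) ⟨R⟩⟨R⟩ψ → ⟨R⟩ψ is the dual of axiom 4, which corresponds to transitivity. Such an R need not be transitive — not valid.

A, D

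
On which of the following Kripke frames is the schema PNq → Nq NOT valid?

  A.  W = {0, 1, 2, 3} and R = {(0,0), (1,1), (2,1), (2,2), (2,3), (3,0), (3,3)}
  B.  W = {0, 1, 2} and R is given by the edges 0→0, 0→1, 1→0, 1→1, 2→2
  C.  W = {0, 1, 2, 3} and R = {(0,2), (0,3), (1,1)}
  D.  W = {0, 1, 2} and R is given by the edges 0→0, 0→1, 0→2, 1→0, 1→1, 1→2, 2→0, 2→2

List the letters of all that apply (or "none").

The schema PNq → Nq is the dual of axiom 5; it is valid on a frame iff R is euclidean.
(A) R is not euclidean (2 R 1 and 2 R 2 but not 1 R 2), so the schema fails here.
(B) R is euclidean (any two R-successors of the same world are R-related), so the schema is valid here.
(C) R is not euclidean (0 R 2 and 0 R 3 but not 2 R 3), so the schema fails here.
(D) R is not euclidean (0 R 2 and 0 R 1 but not 2 R 1), so the schema fails here.

A, C, D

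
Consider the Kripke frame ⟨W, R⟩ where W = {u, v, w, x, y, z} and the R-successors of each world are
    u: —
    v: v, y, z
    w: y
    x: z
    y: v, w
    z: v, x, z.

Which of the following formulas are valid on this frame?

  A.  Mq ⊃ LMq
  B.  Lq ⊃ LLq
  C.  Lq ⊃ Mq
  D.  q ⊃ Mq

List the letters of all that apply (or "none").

R is not reflexive: not u R u.
R is not transitive: v R y and y R w but not v R w.
R is not euclidean: v R y and v R z but not y R z.
R is not serial: u has no R-successor.
(A) Mq ⊃ LMq (axiom 5) characterises the euclidean frames. R is not euclidean — not valid.
(B) Lq ⊃ LLq is axiom 4; it is valid on a frame exactly when R is transitive. R is not transitive, so not valid.
(C) Lq ⊃ Mq is axiom D; it is valid on a frame exactly when R is serial. R is not serial, so not valid.
(D) q ⊃ Mq is the dual of axiom T; it is valid on a frame exactly when R is reflexive. R is not reflexive, so not valid.

none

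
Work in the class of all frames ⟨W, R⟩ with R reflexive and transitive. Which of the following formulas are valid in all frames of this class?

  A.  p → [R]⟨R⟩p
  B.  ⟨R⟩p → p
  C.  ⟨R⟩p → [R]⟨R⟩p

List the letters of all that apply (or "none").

none

Reflexive relations are serial.
(A) p → [R]⟨R⟩p is axiom B; it is valid on a frame exactly when R is symmetric. Such an R need not be symmetric, so not valid.
(B) ⟨R⟩p → p is the converse of T; it holds exactly when R ⊆ identity. Such an R need not be a subset of the identity — not valid.
(C) ⟨R⟩p → [R]⟨R⟩p is axiom 5, which corresponds to the euclidean property. Such an R need not be euclidean — not valid.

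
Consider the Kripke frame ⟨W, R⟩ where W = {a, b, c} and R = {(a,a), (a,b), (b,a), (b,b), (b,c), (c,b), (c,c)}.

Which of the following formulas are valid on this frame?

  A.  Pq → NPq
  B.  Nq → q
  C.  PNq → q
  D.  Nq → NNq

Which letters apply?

R is reflexive: each world relates to itself.
R is symmetric: every R-edge is matched by its reverse.
R is not transitive: a R b and b R c but not a R c.
R is not euclidean: b R a and b R c but not a R c.
(A) axiom 5: valid iff R is euclidean. R is not euclidean — not valid.
(B) Nq → q is axiom T, which corresponds to reflexivity. R is reflexive — valid.
(C) the dual of axiom B: valid iff R is symmetric. R is symmetric — valid.
(D) Nq → NNq is axiom 4, which corresponds to transitivity. R is not transitive — not valid.

B, C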